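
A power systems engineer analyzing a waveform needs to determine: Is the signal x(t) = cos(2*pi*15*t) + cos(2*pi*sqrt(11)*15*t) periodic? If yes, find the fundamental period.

f1 = 15 Hz, f2 = 15*sqrt(11) Hz
Ratio f2/f1 = sqrt(11), which is irrational.
Since the frequency ratio is irrational, no common period exists.
The signal is not periodic.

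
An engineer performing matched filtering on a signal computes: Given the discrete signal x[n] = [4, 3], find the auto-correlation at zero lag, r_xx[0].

The auto-correlation at zero lag r_xx[0] equals the signal energy.
r_xx[0] = sum of x[n]^2 = 4^2 + 3^2
= 16 + 9 = 25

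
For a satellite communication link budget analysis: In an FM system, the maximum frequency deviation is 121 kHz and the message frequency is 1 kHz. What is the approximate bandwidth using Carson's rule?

Carson's rule: BW = 2*(delta_f + f_m)
= 2*(121 + 1) kHz = 244 kHz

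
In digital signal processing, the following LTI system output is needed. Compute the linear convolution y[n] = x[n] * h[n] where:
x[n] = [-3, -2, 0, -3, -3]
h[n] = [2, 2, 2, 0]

y[n] = sum_k x[k]*h[n-k]. Output length = len(x) + len(h) - 1 = 5 + 4 - 1 = 8.
y[0] = -3*2 = -6
y[1] = -2*2 + -3*2 = -10
y[2] = 0*2 + -2*2 + -3*2 = -10
y[3] = -3*2 + 0*2 + -2*2 + -3*0 = -10
y[4] = -3*2 + -3*2 + 0*2 + -2*0 = -12
y[5] = -3*2 + -3*2 + 0*0 = -12
y[6] = -3*2 + -3*0 = -6
y[7] = -3*0 = 0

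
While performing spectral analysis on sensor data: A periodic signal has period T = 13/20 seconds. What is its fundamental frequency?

The fundamental frequency is the reciprocal of the period.
f = 1/T = 1/(13/20) = 20/13 Hz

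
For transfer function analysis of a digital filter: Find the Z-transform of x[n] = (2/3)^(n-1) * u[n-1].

Time-shifting property: if X(z) = Z{x[n]}, then Z{x[n-d]} = z^(-d) * X(z)
X(z) = z/(z - 2/3) for x[n] = (2/3)^n * u[n]
Z{x[n-1]} = z^(-1) * z/(z - 2/3) = 1/(z - 2/3)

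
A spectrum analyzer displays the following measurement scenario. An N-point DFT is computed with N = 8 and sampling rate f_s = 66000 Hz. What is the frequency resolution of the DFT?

DFT frequency resolution = f_s / N
= 66000 / 8 = 8250 Hz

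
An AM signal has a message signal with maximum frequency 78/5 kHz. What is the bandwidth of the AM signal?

In AM (double-sideband), the bandwidth is twice the message frequency.
BW = 2 * f_m = 2 * 78/5 kHz = 156/5 kHz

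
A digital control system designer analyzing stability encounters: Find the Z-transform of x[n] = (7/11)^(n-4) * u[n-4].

Time-shifting property: if X(z) = Z{x[n]}, then Z{x[n-d]} = z^(-d) * X(z)
X(z) = z/(z - 7/11) for x[n] = (7/11)^n * u[n]
Z{x[n-4]} = z^(-4) * z/(z - 7/11) = z^(-3)/(z - 7/11)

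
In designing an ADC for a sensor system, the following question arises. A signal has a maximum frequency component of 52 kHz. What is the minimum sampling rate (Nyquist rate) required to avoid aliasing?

By the Nyquist-Shannon sampling theorem,
the minimum sampling rate (Nyquist rate) must be at least 2 * f_max.
Nyquist rate = 2 * 52 kHz = 104 kHz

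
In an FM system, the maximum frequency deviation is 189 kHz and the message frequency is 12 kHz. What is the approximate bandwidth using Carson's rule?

Carson's rule: BW = 2*(delta_f + f_m)
= 2*(189 + 12) kHz = 402 kHz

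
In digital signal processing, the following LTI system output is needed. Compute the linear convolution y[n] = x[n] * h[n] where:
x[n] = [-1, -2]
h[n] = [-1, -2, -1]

y[n] = sum_k x[k]*h[n-k]. Output length = len(x) + len(h) - 1 = 2 + 3 - 1 = 4.
y[0] = -1*-1 = 1
y[1] = -2*-1 + -1*-2 = 4
y[2] = -2*-2 + -1*-1 = 5
y[3] = -2*-1 = 2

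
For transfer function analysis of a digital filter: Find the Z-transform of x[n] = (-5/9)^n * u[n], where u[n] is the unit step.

The Z-transform of a^n * u[n] is z/(z-a) for |z| > |a|.
Here a = -5/9, so X(z) = z/(z - (-5/9)) = 9z/(9z + 5)
ROC: |z| > 5/9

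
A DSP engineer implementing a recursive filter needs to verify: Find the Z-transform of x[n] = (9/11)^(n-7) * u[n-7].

Time-shifting property: if X(z) = Z{x[n]}, then Z{x[n-d]} = z^(-d) * X(z)
X(z) = z/(z - 9/11) for x[n] = (9/11)^n * u[n]
Z{x[n-7]} = z^(-7) * z/(z - 9/11) = z^(-6)/(z - 9/11)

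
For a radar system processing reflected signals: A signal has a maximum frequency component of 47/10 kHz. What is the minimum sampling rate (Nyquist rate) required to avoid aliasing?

By the Nyquist-Shannon sampling theorem,
the minimum sampling rate (Nyquist rate) must be at least 2 * f_max.
Nyquist rate = 2 * 47/10 kHz = 47/5 kHz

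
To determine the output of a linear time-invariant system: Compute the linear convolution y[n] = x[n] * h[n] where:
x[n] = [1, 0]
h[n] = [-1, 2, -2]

y[n] = sum_k x[k]*h[n-k]. Output length = len(x) + len(h) - 1 = 2 + 3 - 1 = 4.
y[0] = 1*-1 = -1
y[1] = 0*-1 + 1*2 = 2
y[2] = 0*2 + 1*-2 = -2
y[3] = 0*-2 = 0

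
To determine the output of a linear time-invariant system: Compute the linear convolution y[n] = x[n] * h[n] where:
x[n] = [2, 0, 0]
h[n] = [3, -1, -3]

y[n] = sum_k x[k]*h[n-k]. Output length = len(x) + len(h) - 1 = 3 + 3 - 1 = 5.
y[0] = 2*3 = 6
y[1] = 0*3 + 2*-1 = -2
y[2] = 0*3 + 0*-1 + 2*-3 = -6
y[3] = 0*-1 + 0*-3 = 0
y[4] = 0*-3 = 0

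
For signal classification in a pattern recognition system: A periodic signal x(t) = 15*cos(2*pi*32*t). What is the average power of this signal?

Average power of A*cos(wt) is A^2/2.
P = 15^2 / 2 = 225/2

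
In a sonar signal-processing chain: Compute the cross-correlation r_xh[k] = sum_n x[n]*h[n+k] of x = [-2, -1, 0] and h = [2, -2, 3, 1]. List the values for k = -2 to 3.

Both sequences indexed from 0 and zero outside their support.
Lags with overlap: k = -2 to 3.
  r_xh[-2] = x[2]*h[0] = 0
  r_xh[-1] = x[1]*h[0] + x[2]*h[1] = -2
  r_xh[0] = x[0]*h[0] + x[1]*h[1] + x[2]*h[2] = -2
  r_xh[1] = x[0]*h[1] + x[1]*h[2] + x[2]*h[3] = 1
  r_xh[2] = x[0]*h[2] + x[1]*h[3] = -7
  r_xh[3] = x[0]*h[3] = -2
r_xh = [0, -2, -2, 1, -7, -2] (for k = -2, ..., 3)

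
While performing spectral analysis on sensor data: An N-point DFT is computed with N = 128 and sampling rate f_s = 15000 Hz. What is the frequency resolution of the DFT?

DFT frequency resolution = f_s / N
= 15000 / 128 = 1875/16 Hz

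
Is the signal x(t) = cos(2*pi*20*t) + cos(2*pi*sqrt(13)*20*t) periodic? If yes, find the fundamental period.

f1 = 20 Hz, f2 = 20*sqrt(13) Hz
Ratio f2/f1 = sqrt(13), which is irrational.
Since the frequency ratio is irrational, no common period exists.
The signal is not periodic.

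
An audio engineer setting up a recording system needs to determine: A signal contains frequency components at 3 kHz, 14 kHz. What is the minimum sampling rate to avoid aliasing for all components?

The highest frequency component is f_max = 14 kHz.
Nyquist rate = 2 * f_max = 2 * 14 kHz = 28 kHz.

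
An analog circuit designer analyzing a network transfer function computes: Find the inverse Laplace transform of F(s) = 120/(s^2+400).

Standard pair: w/(s^2+w^2) <-> sin(wt)*u(t)
Recognize w^2 = 400, so w = 20; numerator 120 = 6*20.
f(t) = 6*sin(20t)*u(t)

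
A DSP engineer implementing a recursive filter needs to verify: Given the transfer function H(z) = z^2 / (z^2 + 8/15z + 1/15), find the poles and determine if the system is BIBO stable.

Poles are roots of the denominator: z^2 + 8/15z + 1/15 = 0.
Quadratic formula: z = [-(8/15) +/- sqrt((8/15)^2 - 4*(1/15))] / 2
Discriminant = 64/225 - 4/15 = 4/225; sqrt = 2/15.
z = (-8/15 +/- 2/15) / 2 => z = -1/5 or z = -1/3.
|p1| = 1/3, |p2| = 1/5.
For BIBO stability, all poles must lie inside the unit circle (|p| < 1).
System is STABLE since both |p| < 1.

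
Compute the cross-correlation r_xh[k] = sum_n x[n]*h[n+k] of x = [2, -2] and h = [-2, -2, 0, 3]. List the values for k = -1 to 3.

Both sequences indexed from 0 and zero outside their support.
Lags with overlap: k = -1 to 3.
  r_xh[-1] = x[1]*h[0] = 4
  r_xh[0] = x[0]*h[0] + x[1]*h[1] = 0
  r_xh[1] = x[0]*h[1] + x[1]*h[2] = -4
  r_xh[2] = x[0]*h[2] + x[1]*h[3] = -6
  r_xh[3] = x[0]*h[3] = 6
r_xh = [4, 0, -4, -6, 6] (for k = -1, ..., 3)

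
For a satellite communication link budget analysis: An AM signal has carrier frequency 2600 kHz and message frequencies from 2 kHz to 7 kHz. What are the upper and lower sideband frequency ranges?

Upper sideband (USB) = fc + [fm_low, fm_high] = 2600 + [2, 7] = [2602, 2607] kHz
Lower sideband (LSB) = fc - [fm_high, fm_low] = 2600 - [7, 2] = [2593, 2598] kHz
Total occupied spectrum: 2593 kHz to 2607 kHz (plus carrier at 2600 kHz)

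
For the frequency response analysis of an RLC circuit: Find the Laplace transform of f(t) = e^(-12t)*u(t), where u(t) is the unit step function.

Standard Laplace transform pair:
e^(-at)*u(t) <-> 1/(s+a)
With a = 12: L{e^(-12t)*u(t)} = 1/(s+12), ROC: Re(s) > -12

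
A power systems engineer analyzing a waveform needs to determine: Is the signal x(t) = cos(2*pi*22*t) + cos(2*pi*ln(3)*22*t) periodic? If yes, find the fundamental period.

f1 = 22 Hz, f2 = 22*ln(3) Hz
Ratio f2/f1 = ln(3), which is irrational.
Since the frequency ratio is irrational, no common period exists.
The signal is not periodic.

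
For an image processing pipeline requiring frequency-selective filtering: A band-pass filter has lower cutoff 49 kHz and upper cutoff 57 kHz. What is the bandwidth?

Bandwidth = f_high - f_low
= 57 kHz - 49 kHz = 8 kHz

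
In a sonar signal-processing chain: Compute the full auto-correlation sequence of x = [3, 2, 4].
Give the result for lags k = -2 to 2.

r_xx[k] = sum_m x[m]*x[m+k], indexed from 0, for k = -2 to 2:
  r_xx[-2] = x[2]*x[0] = 12
  r_xx[-1] = x[1]*x[0] + x[2]*x[1] = 14
  r_xx[0] = x[0]*x[0] + x[1]*x[1] + x[2]*x[2] = 29
  r_xx[1] = x[0]*x[1] + x[1]*x[2] = 14
  r_xx[2] = x[0]*x[2] = 12
r_xx = [12, 14, 29, 14, 12]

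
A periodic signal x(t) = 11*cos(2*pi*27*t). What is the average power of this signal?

Average power of A*cos(wt) is A^2/2.
P = 11^2 / 2 = 121/2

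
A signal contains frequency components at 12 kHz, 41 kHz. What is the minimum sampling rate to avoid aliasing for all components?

The highest frequency component is f_max = 41 kHz.
Nyquist rate = 2 * f_max = 2 * 41 kHz = 82 kHz.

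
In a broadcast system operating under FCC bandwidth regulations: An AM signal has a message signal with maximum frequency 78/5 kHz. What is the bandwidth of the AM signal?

In AM (double-sideband), the bandwidth is twice the message frequency.
BW = 2 * f_m = 2 * 78/5 kHz = 156/5 kHz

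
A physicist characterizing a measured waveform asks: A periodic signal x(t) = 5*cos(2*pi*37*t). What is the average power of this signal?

Average power of A*cos(wt) is A^2/2.
P = 5^2 / 2 = 25/2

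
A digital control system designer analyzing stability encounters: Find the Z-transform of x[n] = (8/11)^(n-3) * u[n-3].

Time-shifting property: if X(z) = Z{x[n]}, then Z{x[n-d]} = z^(-d) * X(z)
X(z) = z/(z - 8/11) for x[n] = (8/11)^n * u[n]
Z{x[n-3]} = z^(-3) * z/(z - 8/11) = z^(-2)/(z - 8/11)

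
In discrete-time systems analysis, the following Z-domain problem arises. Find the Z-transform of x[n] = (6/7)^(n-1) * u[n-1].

Time-shifting property: if X(z) = Z{x[n]}, then Z{x[n-d]} = z^(-d) * X(z)
X(z) = z/(z - 6/7) for x[n] = (6/7)^n * u[n]
Z{x[n-1]} = z^(-1) * z/(z - 6/7) = 1/(z - 6/7)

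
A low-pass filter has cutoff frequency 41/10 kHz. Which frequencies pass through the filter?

A low-pass filter passes all frequencies below the cutoff frequency 41/10 kHz and attenuates higher frequencies.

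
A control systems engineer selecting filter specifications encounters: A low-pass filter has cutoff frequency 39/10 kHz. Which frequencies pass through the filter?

A low-pass filter passes all frequencies below the cutoff frequency 39/10 kHz and attenuates higher frequencies.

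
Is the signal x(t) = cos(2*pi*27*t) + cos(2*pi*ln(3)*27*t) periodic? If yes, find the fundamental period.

f1 = 27 Hz, f2 = 27*ln(3) Hz
Ratio f2/f1 = ln(3), which is irrational.
Since the frequency ratio is irrational, no common period exists.
The signal is not periodic.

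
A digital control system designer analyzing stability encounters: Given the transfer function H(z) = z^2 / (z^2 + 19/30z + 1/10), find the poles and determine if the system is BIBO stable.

Poles are roots of the denominator: z^2 + 19/30z + 1/10 = 0.
Quadratic formula: z = [-(19/30) +/- sqrt((19/30)^2 - 4*(1/10))] / 2
Discriminant = 361/900 - 2/5 = 1/900; sqrt = 1/30.
z = (-19/30 +/- 1/30) / 2 => z = -3/10 or z = -1/3.
|p1| = 3/10, |p2| = 1/3.
For BIBO stability, all poles must lie inside the unit circle (|p| < 1).
System is STABLE since both |p| < 1.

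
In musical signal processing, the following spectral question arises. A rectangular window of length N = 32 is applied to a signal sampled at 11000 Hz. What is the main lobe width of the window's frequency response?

For a rectangular window of length N,
the main lobe width in frequency is 2*f_s/N.
= 2*11000/32 = 1375/2 Hz
This determines the minimum frequency separation for resolving two sinusoids.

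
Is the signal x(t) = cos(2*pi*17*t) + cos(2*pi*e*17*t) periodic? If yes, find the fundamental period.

f1 = 17 Hz, f2 = 17*e Hz
Ratio f2/f1 = e, which is irrational.
Since the frequency ratio is irrational, no common period exists.
The signal is not periodic.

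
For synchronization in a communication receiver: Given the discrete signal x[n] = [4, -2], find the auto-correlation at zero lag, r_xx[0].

The auto-correlation at zero lag r_xx[0] equals the signal energy.
r_xx[0] = sum of x[n]^2 = 4^2 + (-2)^2
= 16 + 4 = 20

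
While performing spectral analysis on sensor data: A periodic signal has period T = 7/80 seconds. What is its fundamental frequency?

The fundamental frequency is the reciprocal of the period.
f = 1/T = 1/(7/80) = 80/7 Hz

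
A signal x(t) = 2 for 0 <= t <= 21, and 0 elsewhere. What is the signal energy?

Energy = integral of |x(t)|^2 dt over the signal duration
= 2^2 * 21 = 4 * 21 = 84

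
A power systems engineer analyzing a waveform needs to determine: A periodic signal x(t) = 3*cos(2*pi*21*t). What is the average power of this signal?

Average power of A*cos(wt) is A^2/2.
P = 3^2 / 2 = 9/2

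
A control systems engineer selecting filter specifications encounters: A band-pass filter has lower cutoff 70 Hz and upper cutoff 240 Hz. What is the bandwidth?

Bandwidth = f_high - f_low
= 240 Hz - 70 Hz = 170 Hz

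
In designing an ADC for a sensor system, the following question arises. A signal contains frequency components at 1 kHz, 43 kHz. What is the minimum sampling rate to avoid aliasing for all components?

The highest frequency component is f_max = 43 kHz.
Nyquist rate = 2 * f_max = 2 * 43 kHz = 86 kHz.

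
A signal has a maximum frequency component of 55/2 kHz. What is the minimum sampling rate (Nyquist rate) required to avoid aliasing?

By the Nyquist-Shannon sampling theorem,
the minimum sampling rate (Nyquist rate) must be at least 2 * f_max.
Nyquist rate = 2 * 55/2 kHz = 55 kHz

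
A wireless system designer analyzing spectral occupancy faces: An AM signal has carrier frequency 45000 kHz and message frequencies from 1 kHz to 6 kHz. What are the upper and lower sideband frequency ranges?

Upper sideband (USB) = fc + [fm_low, fm_high] = 45000 + [1, 6] = [45001, 45006] kHz
Lower sideband (LSB) = fc - [fm_high, fm_low] = 45000 - [6, 1] = [44994, 44999] kHz
Total occupied spectrum: 44994 kHz to 45006 kHz (plus carrier at 45000 kHz)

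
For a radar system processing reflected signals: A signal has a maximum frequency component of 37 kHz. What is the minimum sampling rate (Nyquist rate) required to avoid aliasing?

By the Nyquist-Shannon sampling theorem,
the minimum sampling rate (Nyquist rate) must be at least 2 * f_max.
Nyquist rate = 2 * 37 kHz = 74 kHz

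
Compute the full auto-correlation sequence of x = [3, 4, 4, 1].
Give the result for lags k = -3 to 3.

r_xx[k] = sum_m x[m]*x[m+k], indexed from 0, for k = -3 to 3:
  r_xx[-3] = x[3]*x[0] = 3
  r_xx[-2] = x[2]*x[0] + x[3]*x[1] = 16
  r_xx[-1] = x[1]*x[0] + x[2]*x[1] + x[3]*x[2] = 32
  r_xx[0] = x[0]*x[0] + x[1]*x[1] + x[2]*x[2] + x[3]*x[3] = 42
  r_xx[1] = x[0]*x[1] + x[1]*x[2] + x[2]*x[3] = 32
  r_xx[2] = x[0]*x[2] + x[1]*x[3] = 16
  r_xx[3] = x[0]*x[3] = 3
r_xx = [3, 16, 32, 42, 32, 16, 3]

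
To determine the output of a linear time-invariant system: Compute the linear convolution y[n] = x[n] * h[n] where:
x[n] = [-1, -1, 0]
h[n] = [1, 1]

y[n] = sum_k x[k]*h[n-k]. Output length = len(x) + len(h) - 1 = 3 + 2 - 1 = 4.
y[0] = -1*1 = -1
y[1] = -1*1 + -1*1 = -2
y[2] = 0*1 + -1*1 = -1
y[3] = 0*1 = 0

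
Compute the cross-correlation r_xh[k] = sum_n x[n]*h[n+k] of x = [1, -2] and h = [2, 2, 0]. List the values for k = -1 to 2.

Both sequences indexed from 0 and zero outside their support.
Lags with overlap: k = -1 to 2.
  r_xh[-1] = x[1]*h[0] = -4
  r_xh[0] = x[0]*h[0] + x[1]*h[1] = -2
  r_xh[1] = x[0]*h[1] + x[1]*h[2] = 2
  r_xh[2] = x[0]*h[2] = 0
r_xh = [-4, -2, 2, 0] (for k = -1, ..., 2)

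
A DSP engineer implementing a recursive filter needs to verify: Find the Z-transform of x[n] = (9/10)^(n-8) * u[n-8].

Time-shifting property: if X(z) = Z{x[n]}, then Z{x[n-d]} = z^(-d) * X(z)
X(z) = z/(z - 9/10) for x[n] = (9/10)^n * u[n]
Z{x[n-8]} = z^(-8) * z/(z - 9/10) = z^(-7)/(z - 9/10)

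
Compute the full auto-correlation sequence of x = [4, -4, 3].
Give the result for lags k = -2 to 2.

r_xx[k] = sum_m x[m]*x[m+k], indexed from 0, for k = -2 to 2:
  r_xx[-2] = x[2]*x[0] = 12
  r_xx[-1] = x[1]*x[0] + x[2]*x[1] = -28
  r_xx[0] = x[0]*x[0] + x[1]*x[1] + x[2]*x[2] = 41
  r_xx[1] = x[0]*x[1] + x[1]*x[2] = -28
  r_xx[2] = x[0]*x[2] = 12
r_xx = [12, -28, 41, -28, 12]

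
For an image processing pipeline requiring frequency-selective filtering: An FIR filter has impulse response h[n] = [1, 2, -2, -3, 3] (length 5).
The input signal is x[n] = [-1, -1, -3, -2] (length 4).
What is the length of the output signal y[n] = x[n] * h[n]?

For linear convolution, the output length is:
len(y) = len(x) + len(h) - 1 = 4 + 5 - 1 = 8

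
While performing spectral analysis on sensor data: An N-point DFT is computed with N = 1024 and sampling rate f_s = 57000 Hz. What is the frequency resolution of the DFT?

DFT frequency resolution = f_s / N
= 57000 / 1024 = 7125/128 Hz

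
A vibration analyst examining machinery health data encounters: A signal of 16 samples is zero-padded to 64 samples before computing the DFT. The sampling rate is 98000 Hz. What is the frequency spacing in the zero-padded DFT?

Original DFT: N = 16, resolution = f_s/N = 98000/16 = 6125 Hz
Zero-padded DFT: N = 64, resolution = f_s/N = 98000/64 = 6125/4 Hz
Zero-padding interpolates the spectrum (finer frequency grid)
but does NOT improve the true spectral resolution (ability to resolve close frequencies).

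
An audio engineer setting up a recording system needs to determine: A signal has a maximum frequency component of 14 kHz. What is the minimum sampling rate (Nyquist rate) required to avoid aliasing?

By the Nyquist-Shannon sampling theorem,
the minimum sampling rate (Nyquist rate) must be at least 2 * f_max.
Nyquist rate = 2 * 14 kHz = 28 kHz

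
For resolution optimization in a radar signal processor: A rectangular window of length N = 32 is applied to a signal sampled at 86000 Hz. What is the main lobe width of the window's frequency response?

For a rectangular window of length N,
the main lobe width in frequency is 2*f_s/N.
= 2*86000/32 = 5375 Hz
This determines the minimum frequency separation for resolving two sinusoids.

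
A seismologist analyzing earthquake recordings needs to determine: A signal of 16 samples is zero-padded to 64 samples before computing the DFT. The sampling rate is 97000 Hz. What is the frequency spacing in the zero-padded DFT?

Original DFT: N = 16, resolution = f_s/N = 97000/16 = 12125/2 Hz
Zero-padded DFT: N = 64, resolution = f_s/N = 97000/64 = 12125/8 Hz
Zero-padding interpolates the spectrum (finer frequency grid)
but does NOT improve the true spectral resolution (ability to resolve close frequencies).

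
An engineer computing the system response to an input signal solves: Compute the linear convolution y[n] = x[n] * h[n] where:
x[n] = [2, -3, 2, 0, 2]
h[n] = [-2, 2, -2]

y[n] = sum_k x[k]*h[n-k]. Output length = len(x) + len(h) - 1 = 5 + 3 - 1 = 7.
y[0] = 2*-2 = -4
y[1] = -3*-2 + 2*2 = 10
y[2] = 2*-2 + -3*2 + 2*-2 = -14
y[3] = 0*-2 + 2*2 + -3*-2 = 10
y[4] = 2*-2 + 0*2 + 2*-2 = -8
y[5] = 2*2 + 0*-2 = 4
y[6] = 2*-2 = -4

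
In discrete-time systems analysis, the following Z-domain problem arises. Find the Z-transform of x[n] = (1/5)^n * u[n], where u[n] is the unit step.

The Z-transform of a^n * u[n] is z/(z-a) for |z| > |a|.
Here a = 1/5, so X(z) = z/(z - (1/5)) = 5z/(5z - 1)
ROC: |z| > 1/5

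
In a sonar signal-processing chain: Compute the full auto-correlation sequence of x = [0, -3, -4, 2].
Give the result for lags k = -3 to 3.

r_xx[k] = sum_m x[m]*x[m+k], indexed from 0, for k = -3 to 3:
  r_xx[-3] = x[3]*x[0] = 0
  r_xx[-2] = x[2]*x[0] + x[3]*x[1] = -6
  r_xx[-1] = x[1]*x[0] + x[2]*x[1] + x[3]*x[2] = 4
  r_xx[0] = x[0]*x[0] + x[1]*x[1] + x[2]*x[2] + x[3]*x[3] = 29
  r_xx[1] = x[0]*x[1] + x[1]*x[2] + x[2]*x[3] = 4
  r_xx[2] = x[0]*x[2] + x[1]*x[3] = -6
  r_xx[3] = x[0]*x[3] = 0
r_xx = [0, -6, 4, 29, 4, -6, 0]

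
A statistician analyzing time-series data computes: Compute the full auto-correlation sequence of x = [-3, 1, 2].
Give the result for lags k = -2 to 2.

r_xx[k] = sum_m x[m]*x[m+k], indexed from 0, for k = -2 to 2:
  r_xx[-2] = x[2]*x[0] = -6
  r_xx[-1] = x[1]*x[0] + x[2]*x[1] = -1
  r_xx[0] = x[0]*x[0] + x[1]*x[1] + x[2]*x[2] = 14
  r_xx[1] = x[0]*x[1] + x[1]*x[2] = -1
  r_xx[2] = x[0]*x[2] = -6
r_xx = [-6, -1, 14, -1, -6]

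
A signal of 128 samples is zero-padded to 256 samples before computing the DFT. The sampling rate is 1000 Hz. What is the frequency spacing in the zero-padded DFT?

Original DFT: N = 128, resolution = f_s/N = 1000/128 = 125/16 Hz
Zero-padded DFT: N = 256, resolution = f_s/N = 1000/256 = 125/32 Hz
Zero-padding interpolates the spectrum (finer frequency grid)
but does NOT improve the true spectral resolution (ability to resolve close frequencies).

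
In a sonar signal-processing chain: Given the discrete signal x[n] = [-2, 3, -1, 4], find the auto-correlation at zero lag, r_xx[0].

The auto-correlation at zero lag r_xx[0] equals the signal energy.
r_xx[0] = sum of x[n]^2 = (-2)^2 + 3^2 + (-1)^2 + 4^2
= 4 + 9 + 1 + 16 = 30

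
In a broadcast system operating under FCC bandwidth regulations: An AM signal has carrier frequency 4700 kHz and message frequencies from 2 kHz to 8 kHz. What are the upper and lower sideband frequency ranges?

Upper sideband (USB) = fc + [fm_low, fm_high] = 4700 + [2, 8] = [4702, 4708] kHz
Lower sideband (LSB) = fc - [fm_high, fm_low] = 4700 - [8, 2] = [4692, 4698] kHz
Total occupied spectrum: 4692 kHz to 4708 kHz (plus carrier at 4700 kHz)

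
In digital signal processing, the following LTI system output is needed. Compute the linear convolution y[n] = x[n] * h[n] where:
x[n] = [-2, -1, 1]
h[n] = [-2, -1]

y[n] = sum_k x[k]*h[n-k]. Output length = len(x) + len(h) - 1 = 3 + 2 - 1 = 4.
y[0] = -2*-2 = 4
y[1] = -1*-2 + -2*-1 = 4
y[2] = 1*-2 + -1*-1 = -1
y[3] = 1*-1 = -1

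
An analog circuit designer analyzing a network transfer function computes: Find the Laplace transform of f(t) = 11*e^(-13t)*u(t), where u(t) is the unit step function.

Standard Laplace transform pair:
e^(-at)*u(t) <-> 1/(s+a)
With a = 13: L{11*e^(-13t)*u(t)} = 11/(s+13), ROC: Re(s) > -13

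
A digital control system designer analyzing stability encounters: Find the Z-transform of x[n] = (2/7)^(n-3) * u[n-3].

Time-shifting property: if X(z) = Z{x[n]}, then Z{x[n-d]} = z^(-d) * X(z)
X(z) = z/(z - 2/7) for x[n] = (2/7)^n * u[n]
Z{x[n-3]} = z^(-3) * z/(z - 2/7) = z^(-2)/(z - 2/7)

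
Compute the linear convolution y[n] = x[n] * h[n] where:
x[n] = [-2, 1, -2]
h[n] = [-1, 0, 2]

y[n] = sum_k x[k]*h[n-k]. Output length = len(x) + len(h) - 1 = 3 + 3 - 1 = 5.
y[0] = -2*-1 = 2
y[1] = 1*-1 + -2*0 = -1
y[2] = -2*-1 + 1*0 + -2*2 = -2
y[3] = -2*0 + 1*2 = 2
y[4] = -2*2 = -4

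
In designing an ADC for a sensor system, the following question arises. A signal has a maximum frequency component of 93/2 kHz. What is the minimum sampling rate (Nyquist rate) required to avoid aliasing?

By the Nyquist-Shannon sampling theorem,
the minimum sampling rate (Nyquist rate) must be at least 2 * f_max.
Nyquist rate = 2 * 93/2 kHz = 93 kHz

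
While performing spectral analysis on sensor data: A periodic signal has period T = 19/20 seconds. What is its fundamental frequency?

The fundamental frequency is the reciprocal of the period.
f = 1/T = 1/(19/20) = 20/19 Hz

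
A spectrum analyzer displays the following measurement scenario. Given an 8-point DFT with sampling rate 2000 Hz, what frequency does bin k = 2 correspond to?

The frequency of DFT bin k is: f_k = k * f_s / N
f_2 = 2 * 2000 / 8 = 500 Hz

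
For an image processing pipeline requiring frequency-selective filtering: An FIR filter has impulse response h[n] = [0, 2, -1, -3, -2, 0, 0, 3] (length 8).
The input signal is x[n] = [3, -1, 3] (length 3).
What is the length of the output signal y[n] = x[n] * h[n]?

For linear convolution, the output length is:
len(y) = len(x) + len(h) - 1 = 3 + 8 - 1 = 10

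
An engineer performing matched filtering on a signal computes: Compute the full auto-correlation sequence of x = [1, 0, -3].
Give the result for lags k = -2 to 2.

r_xx[k] = sum_m x[m]*x[m+k], indexed from 0, for k = -2 to 2:
  r_xx[-2] = x[2]*x[0] = -3
  r_xx[-1] = x[1]*x[0] + x[2]*x[1] = 0
  r_xx[0] = x[0]*x[0] + x[1]*x[1] + x[2]*x[2] = 10
  r_xx[1] = x[0]*x[1] + x[1]*x[2] = 0
  r_xx[2] = x[0]*x[2] = -3
r_xx = [-3, 0, 10, 0, -3]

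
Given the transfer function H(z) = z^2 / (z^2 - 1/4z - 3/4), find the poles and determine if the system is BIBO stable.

Poles are roots of the denominator: z^2 - 1/4z - 3/4 = 0.
Quadratic formula: z = [-(-1/4) +/- sqrt((-1/4)^2 - 4*(-3/4))] / 2
Discriminant = 1/16 + 3 = 49/16; sqrt = 7/4.
z = (1/4 +/- 7/4) / 2 => z = 1 or z = -3/4.
|p1| = 1, |p2| = 3/4.
For BIBO stability, all poles must lie inside the unit circle (|p| < 1).
System is UNSTABLE since at least one |p| >= 1.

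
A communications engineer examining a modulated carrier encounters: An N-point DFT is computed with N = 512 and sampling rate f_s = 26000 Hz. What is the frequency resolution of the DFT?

DFT frequency resolution = f_s / N
= 26000 / 512 = 1625/32 Hz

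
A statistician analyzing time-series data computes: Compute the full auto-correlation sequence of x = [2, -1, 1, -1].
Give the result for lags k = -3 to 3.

r_xx[k] = sum_m x[m]*x[m+k], indexed from 0, for k = -3 to 3:
  r_xx[-3] = x[3]*x[0] = -2
  r_xx[-2] = x[2]*x[0] + x[3]*x[1] = 3
  r_xx[-1] = x[1]*x[0] + x[2]*x[1] + x[3]*x[2] = -4
  r_xx[0] = x[0]*x[0] + x[1]*x[1] + x[2]*x[2] + x[3]*x[3] = 7
  r_xx[1] = x[0]*x[1] + x[1]*x[2] + x[2]*x[3] = -4
  r_xx[2] = x[0]*x[2] + x[1]*x[3] = 3
  r_xx[3] = x[0]*x[3] = -2
r_xx = [-2, 3, -4, 7, -4, 3, -2]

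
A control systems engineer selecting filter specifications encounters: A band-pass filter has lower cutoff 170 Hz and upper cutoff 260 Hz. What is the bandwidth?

Bandwidth = f_high - f_low
= 260 Hz - 170 Hz = 90 Hz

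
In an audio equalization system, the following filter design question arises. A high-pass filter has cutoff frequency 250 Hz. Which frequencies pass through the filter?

A high-pass filter passes all frequencies above the cutoff frequency 250 Hz and attenuates lower frequencies.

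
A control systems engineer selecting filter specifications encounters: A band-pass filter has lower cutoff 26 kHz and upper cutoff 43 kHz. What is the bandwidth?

Bandwidth = f_high - f_low
= 43 kHz - 26 kHz = 17 kHz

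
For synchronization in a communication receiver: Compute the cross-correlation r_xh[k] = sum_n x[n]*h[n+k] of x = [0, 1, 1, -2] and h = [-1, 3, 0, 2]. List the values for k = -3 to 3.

Both sequences indexed from 0 and zero outside their support.
Lags with overlap: k = -3 to 3.
  r_xh[-3] = x[3]*h[0] = 2
  r_xh[-2] = x[2]*h[0] + x[3]*h[1] = -7
  r_xh[-1] = x[1]*h[0] + x[2]*h[1] + x[3]*h[2] = 2
  r_xh[0] = x[0]*h[0] + x[1]*h[1] + x[2]*h[2] + x[3]*h[3] = -1
  r_xh[1] = x[0]*h[1] + x[1]*h[2] + x[2]*h[3] = 2
  r_xh[2] = x[0]*h[2] + x[1]*h[3] = 2
  r_xh[3] = x[0]*h[3] = 0
r_xh = [2, -7, 2, -1, 2, 2, 0] (for k = -3, ..., 3)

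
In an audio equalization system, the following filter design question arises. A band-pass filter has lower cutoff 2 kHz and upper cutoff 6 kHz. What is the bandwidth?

Bandwidth = f_high - f_low
= 6 kHz - 2 kHz = 4 kHz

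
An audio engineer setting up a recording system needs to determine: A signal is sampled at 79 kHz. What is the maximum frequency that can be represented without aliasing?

The maximum frequency that can be represented without aliasing
is the Nyquist frequency: f_max = f_s / 2 = 79 kHz / 2 = 79/2 kHz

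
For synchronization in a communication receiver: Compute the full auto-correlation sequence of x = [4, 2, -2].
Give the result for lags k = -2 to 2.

r_xx[k] = sum_m x[m]*x[m+k], indexed from 0, for k = -2 to 2:
  r_xx[-2] = x[2]*x[0] = -8
  r_xx[-1] = x[1]*x[0] + x[2]*x[1] = 4
  r_xx[0] = x[0]*x[0] + x[1]*x[1] + x[2]*x[2] = 24
  r_xx[1] = x[0]*x[1] + x[1]*x[2] = 4
  r_xx[2] = x[0]*x[2] = -8
r_xx = [-8, 4, 24, 4, -8]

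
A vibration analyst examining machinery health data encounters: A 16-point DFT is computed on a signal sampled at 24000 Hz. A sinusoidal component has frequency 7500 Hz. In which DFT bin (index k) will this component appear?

DFT frequency resolution = f_s/N = 24000/16 = 1500 Hz
Bin index k = f_signal / resolution = 7500 / 1500 = 5
The signal frequency 7500 Hz falls in DFT bin k = 5.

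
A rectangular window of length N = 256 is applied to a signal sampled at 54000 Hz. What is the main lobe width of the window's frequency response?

For a rectangular window of length N,
the main lobe width in frequency is 2*f_s/N.
= 2*54000/256 = 3375/8 Hz
This determines the minimum frequency separation for resolving two sinusoids.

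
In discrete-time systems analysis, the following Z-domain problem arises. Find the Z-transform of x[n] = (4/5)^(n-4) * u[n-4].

Time-shifting property: if X(z) = Z{x[n]}, then Z{x[n-d]} = z^(-d) * X(z)
X(z) = z/(z - 4/5) for x[n] = (4/5)^n * u[n]
Z{x[n-4]} = z^(-4) * z/(z - 4/5) = z^(-3)/(z - 4/5)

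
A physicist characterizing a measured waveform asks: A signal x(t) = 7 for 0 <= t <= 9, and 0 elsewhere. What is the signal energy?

Energy = integral of |x(t)|^2 dt over the signal duration
= 7^2 * 9 = 49 * 9 = 441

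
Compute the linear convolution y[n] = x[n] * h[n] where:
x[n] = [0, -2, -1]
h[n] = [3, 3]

y[n] = sum_k x[k]*h[n-k]. Output length = len(x) + len(h) - 1 = 3 + 2 - 1 = 4.
y[0] = 0*3 = 0
y[1] = -2*3 + 0*3 = -6
y[2] = -1*3 + -2*3 = -9
y[3] = -1*3 = -3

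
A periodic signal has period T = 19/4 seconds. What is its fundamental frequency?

The fundamental frequency is the reciprocal of the period.
f = 1/T = 1/(19/4) = 4/19 Hz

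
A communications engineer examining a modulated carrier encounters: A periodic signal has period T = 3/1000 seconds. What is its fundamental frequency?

The fundamental frequency is the reciprocal of the period.
f = 1/T = 1/(3/1000) = 1000/3 Hz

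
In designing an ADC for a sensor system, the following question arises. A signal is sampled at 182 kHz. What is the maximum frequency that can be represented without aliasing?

The maximum frequency that can be represented without aliasing
is the Nyquist frequency: f_max = f_s / 2 = 182 kHz / 2 = 91 kHz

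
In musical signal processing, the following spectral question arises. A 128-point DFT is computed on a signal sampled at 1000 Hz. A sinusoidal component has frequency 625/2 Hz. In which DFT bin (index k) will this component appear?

DFT frequency resolution = f_s/N = 1000/128 = 125/16 Hz
Bin index k = f_signal / resolution = 625/2 / 125/16 = 40
The signal frequency 625/2 Hz falls in DFT bin k = 40.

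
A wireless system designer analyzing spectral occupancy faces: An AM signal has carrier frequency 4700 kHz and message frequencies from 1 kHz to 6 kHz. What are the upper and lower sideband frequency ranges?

Upper sideband (USB) = fc + [fm_low, fm_high] = 4700 + [1, 6] = [4701, 4706] kHz
Lower sideband (LSB) = fc - [fm_high, fm_low] = 4700 - [6, 1] = [4694, 4699] kHz
Total occupied spectrum: 4694 kHz to 4706 kHz (plus carrier at 4700 kHz)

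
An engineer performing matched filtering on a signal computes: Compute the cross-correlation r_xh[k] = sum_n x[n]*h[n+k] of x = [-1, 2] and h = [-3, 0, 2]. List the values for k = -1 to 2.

Both sequences indexed from 0 and zero outside their support.
Lags with overlap: k = -1 to 2.
  r_xh[-1] = x[1]*h[0] = -6
  r_xh[0] = x[0]*h[0] + x[1]*h[1] = 3
  r_xh[1] = x[0]*h[1] + x[1]*h[2] = 4
  r_xh[2] = x[0]*h[2] = -2
r_xh = [-6, 3, 4, -2] (for k = -1, ..., 2)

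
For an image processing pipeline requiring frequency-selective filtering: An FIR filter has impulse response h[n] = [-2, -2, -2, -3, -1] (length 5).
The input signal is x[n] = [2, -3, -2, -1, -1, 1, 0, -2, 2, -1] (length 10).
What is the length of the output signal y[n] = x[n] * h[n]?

For linear convolution, the output length is:
len(y) = len(x) + len(h) - 1 = 10 + 5 - 1 = 14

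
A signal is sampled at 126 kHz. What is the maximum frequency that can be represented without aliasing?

The maximum frequency that can be represented without aliasing
is the Nyquist frequency: f_max = f_s / 2 = 126 kHz / 2 = 63 kHz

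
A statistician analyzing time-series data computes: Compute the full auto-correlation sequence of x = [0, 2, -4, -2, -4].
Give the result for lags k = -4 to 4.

r_xx[k] = sum_m x[m]*x[m+k], indexed from 0, for k = -4 to 4:
  r_xx[-4] = x[4]*x[0] = 0
  r_xx[-3] = x[3]*x[0] + x[4]*x[1] = -8
  r_xx[-2] = x[2]*x[0] + x[3]*x[1] + x[4]*x[2] = 12
  r_xx[-1] = x[1]*x[0] + x[2]*x[1] + x[3]*x[2] + x[4]*x[3] = 8
  r_xx[0] = x[0]*x[0] + x[1]*x[1] + x[2]*x[2] + x[3]*x[3] + x[4]*x[4] = 40
  r_xx[1] = x[0]*x[1] + x[1]*x[2] + x[2]*x[3] + x[3]*x[4] = 8
  r_xx[2] = x[0]*x[2] + x[1]*x[3] + x[2]*x[4] = 12
  r_xx[3] = x[0]*x[3] + x[1]*x[4] = -8
  r_xx[4] = x[0]*x[4] = 0
r_xx = [0, -8, 12, 8, 40, 8, 12, -8, 0]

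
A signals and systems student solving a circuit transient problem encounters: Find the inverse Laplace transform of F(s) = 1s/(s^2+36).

Standard pair: s/(s^2+w^2) <-> cos(wt)*u(t)
With k=1, w=6: f(t) = cos(6t)*u(t)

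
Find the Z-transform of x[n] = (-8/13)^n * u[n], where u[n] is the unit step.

The Z-transform of a^n * u[n] is z/(z-a) for |z| > |a|.
Here a = -8/13, so X(z) = z/(z - (-8/13)) = 13z/(13z + 8)
ROC: |z| > 8/13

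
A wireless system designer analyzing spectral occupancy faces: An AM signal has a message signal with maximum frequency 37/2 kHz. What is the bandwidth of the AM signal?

In AM (double-sideband), the bandwidth is twice the message frequency.
BW = 2 * f_m = 2 * 37/2 kHz = 37 kHz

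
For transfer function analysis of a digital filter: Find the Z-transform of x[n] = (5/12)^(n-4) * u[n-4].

Time-shifting property: if X(z) = Z{x[n]}, then Z{x[n-d]} = z^(-d) * X(z)
X(z) = z/(z - 5/12) for x[n] = (5/12)^n * u[n]
Z{x[n-4]} = z^(-4) * z/(z - 5/12) = z^(-3)/(z - 5/12)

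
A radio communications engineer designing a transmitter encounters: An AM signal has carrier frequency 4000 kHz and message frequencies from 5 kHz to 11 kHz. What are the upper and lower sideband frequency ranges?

Upper sideband (USB) = fc + [fm_low, fm_high] = 4000 + [5, 11] = [4005, 4011] kHz
Lower sideband (LSB) = fc - [fm_high, fm_low] = 4000 - [11, 5] = [3989, 3995] kHz
Total occupied spectrum: 3989 kHz to 4011 kHz (plus carrier at 4000 kHz)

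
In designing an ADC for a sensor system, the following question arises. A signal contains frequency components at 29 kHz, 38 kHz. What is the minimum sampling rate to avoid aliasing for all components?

The highest frequency component is f_max = 38 kHz.
Nyquist rate = 2 * f_max = 2 * 38 kHz = 76 kHz.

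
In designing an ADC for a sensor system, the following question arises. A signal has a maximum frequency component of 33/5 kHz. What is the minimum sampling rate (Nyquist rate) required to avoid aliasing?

By the Nyquist-Shannon sampling theorem,
the minimum sampling rate (Nyquist rate) must be at least 2 * f_max.
Nyquist rate = 2 * 33/5 kHz = 66/5 kHz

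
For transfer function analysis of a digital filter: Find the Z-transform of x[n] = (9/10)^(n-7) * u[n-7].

Time-shifting property: if X(z) = Z{x[n]}, then Z{x[n-d]} = z^(-d) * X(z)
X(z) = z/(z - 9/10) for x[n] = (9/10)^n * u[n]
Z{x[n-7]} = z^(-7) * z/(z - 9/10) = z^(-6)/(z - 9/10)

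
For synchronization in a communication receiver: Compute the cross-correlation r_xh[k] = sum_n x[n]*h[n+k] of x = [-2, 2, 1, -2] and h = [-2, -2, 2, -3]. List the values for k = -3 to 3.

Both sequences indexed from 0 and zero outside their support.
Lags with overlap: k = -3 to 3.
  r_xh[-3] = x[3]*h[0] = 4
  r_xh[-2] = x[2]*h[0] + x[3]*h[1] = 2
  r_xh[-1] = x[1]*h[0] + x[2]*h[1] + x[3]*h[2] = -10
  r_xh[0] = x[0]*h[0] + x[1]*h[1] + x[2]*h[2] + x[3]*h[3] = 8
  r_xh[1] = x[0]*h[1] + x[1]*h[2] + x[2]*h[3] = 5
  r_xh[2] = x[0]*h[2] + x[1]*h[3] = -10
  r_xh[3] = x[0]*h[3] = 6
r_xh = [4, 2, -10, 8, 5, -10, 6] (for k = -3, ..., 3)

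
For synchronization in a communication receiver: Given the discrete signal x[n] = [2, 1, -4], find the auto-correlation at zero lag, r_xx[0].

The auto-correlation at zero lag r_xx[0] equals the signal energy.
r_xx[0] = sum of x[n]^2 = 2^2 + 1^2 + (-4)^2
= 4 + 1 + 16 = 21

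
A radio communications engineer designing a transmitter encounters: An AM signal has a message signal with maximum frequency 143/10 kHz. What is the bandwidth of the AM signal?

In AM (double-sideband), the bandwidth is twice the message frequency.
BW = 2 * f_m = 2 * 143/10 kHz = 143/5 kHz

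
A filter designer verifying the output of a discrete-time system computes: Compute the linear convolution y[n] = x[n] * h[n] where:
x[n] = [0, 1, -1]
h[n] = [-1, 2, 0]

y[n] = sum_k x[k]*h[n-k]. Output length = len(x) + len(h) - 1 = 3 + 3 - 1 = 5.
y[0] = 0*-1 = 0
y[1] = 1*-1 + 0*2 = -1
y[2] = -1*-1 + 1*2 + 0*0 = 3
y[3] = -1*2 + 1*0 = -2
y[4] = -1*0 = 0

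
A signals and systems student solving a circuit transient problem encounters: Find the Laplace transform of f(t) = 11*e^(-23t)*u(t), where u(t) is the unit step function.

Standard Laplace transform pair:
e^(-at)*u(t) <-> 1/(s+a)
With a = 23: L{11*e^(-23t)*u(t)} = 11/(s+23), ROC: Re(s) > -23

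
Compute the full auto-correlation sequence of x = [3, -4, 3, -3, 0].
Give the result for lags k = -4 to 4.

r_xx[k] = sum_m x[m]*x[m+k], indexed from 0, for k = -4 to 4:
  r_xx[-4] = x[4]*x[0] = 0
  r_xx[-3] = x[3]*x[0] + x[4]*x[1] = -9
  r_xx[-2] = x[2]*x[0] + x[3]*x[1] + x[4]*x[2] = 21
  r_xx[-1] = x[1]*x[0] + x[2]*x[1] + x[3]*x[2] + x[4]*x[3] = -33
  r_xx[0] = x[0]*x[0] + x[1]*x[1] + x[2]*x[2] + x[3]*x[3] + x[4]*x[4] = 43
  r_xx[1] = x[0]*x[1] + x[1]*x[2] + x[2]*x[3] + x[3]*x[4] = -33
  r_xx[2] = x[0]*x[2] + x[1]*x[3] + x[2]*x[4] = 21
  r_xx[3] = x[0]*x[3] + x[1]*x[4] = -9
  r_xx[4] = x[0]*x[4] = 0
r_xx = [0, -9, 21, -33, 43, -33, 21, -9, 0]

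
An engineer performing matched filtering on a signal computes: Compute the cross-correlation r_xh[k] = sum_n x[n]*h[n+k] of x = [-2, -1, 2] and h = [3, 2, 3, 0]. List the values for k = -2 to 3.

Both sequences indexed from 0 and zero outside their support.
Lags with overlap: k = -2 to 3.
  r_xh[-2] = x[2]*h[0] = 6
  r_xh[-1] = x[1]*h[0] + x[2]*h[1] = 1
  r_xh[0] = x[0]*h[0] + x[1]*h[1] + x[2]*h[2] = -2
  r_xh[1] = x[0]*h[1] + x[1]*h[2] + x[2]*h[3] = -7
  r_xh[2] = x[0]*h[2] + x[1]*h[3] = -6
  r_xh[3] = x[0]*h[3] = 0
r_xh = [6, 1, -2, -7, -6, 0] (for k = -2, ..., 3)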